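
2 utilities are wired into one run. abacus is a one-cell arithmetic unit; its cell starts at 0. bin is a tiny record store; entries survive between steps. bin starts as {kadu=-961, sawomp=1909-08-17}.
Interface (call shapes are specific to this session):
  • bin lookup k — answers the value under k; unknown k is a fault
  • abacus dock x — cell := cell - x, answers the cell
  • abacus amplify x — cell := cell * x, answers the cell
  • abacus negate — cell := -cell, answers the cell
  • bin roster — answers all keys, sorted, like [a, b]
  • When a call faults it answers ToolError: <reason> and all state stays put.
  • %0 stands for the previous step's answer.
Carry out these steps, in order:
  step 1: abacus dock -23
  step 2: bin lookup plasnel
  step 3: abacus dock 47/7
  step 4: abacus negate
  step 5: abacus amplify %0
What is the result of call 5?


Answer: 12996/49

Derivation:
;; 1. abacus dock(x='-23') -> 23
;; 2. bin lookup(k='plasnel') -> ToolError: no such key plasnel
;; 3. abacus dock(x='47/7') -> 114/7
;; 4. abacus negate() -> -114/7
;; 5. abacus amplify(x='%0') -> 12996/49


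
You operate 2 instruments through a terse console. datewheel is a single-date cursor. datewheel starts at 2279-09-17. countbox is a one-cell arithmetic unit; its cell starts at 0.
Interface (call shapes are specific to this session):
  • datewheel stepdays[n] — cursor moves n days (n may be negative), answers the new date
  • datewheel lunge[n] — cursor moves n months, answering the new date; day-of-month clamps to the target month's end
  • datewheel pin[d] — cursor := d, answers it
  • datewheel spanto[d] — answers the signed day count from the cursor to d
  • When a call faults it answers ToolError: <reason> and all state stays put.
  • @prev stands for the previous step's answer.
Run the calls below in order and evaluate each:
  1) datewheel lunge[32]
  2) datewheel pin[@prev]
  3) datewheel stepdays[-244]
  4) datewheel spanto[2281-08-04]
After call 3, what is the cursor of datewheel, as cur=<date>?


! 1. datewheel lunge(32) -> 2282-05-17
! 2. datewheel pin(@prev) -> 2282-05-17
! 3. datewheel stepdays(-244) -> 2281-09-15
! 4. datewheel spanto(2281-08-04) -> -42

Answer: cur=2281-09-15


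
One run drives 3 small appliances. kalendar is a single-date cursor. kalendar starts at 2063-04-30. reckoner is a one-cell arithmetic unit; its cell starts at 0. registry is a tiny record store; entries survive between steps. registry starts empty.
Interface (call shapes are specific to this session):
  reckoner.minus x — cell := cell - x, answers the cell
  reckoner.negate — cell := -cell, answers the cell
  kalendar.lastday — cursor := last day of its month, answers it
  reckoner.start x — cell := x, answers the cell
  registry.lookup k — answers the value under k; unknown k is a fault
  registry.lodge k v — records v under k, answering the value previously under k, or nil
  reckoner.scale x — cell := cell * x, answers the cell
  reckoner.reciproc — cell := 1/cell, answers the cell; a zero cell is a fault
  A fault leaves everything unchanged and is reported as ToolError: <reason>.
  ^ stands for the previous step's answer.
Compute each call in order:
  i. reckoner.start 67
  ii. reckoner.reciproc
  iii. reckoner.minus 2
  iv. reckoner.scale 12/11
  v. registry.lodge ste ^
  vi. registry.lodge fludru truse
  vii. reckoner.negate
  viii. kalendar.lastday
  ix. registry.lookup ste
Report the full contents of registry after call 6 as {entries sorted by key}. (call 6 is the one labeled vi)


Act: reckoner.start[x: 67]
Obs: 67
Act: reckoner.reciproc[]
Obs: 1/67
Act: reckoner.minus[x: 2]
Obs: -133/67
Act: reckoner.scale[x: 12/11]
Obs: -1596/737
Act: registry.lodge[k: ste; v: ^]
Obs: nil
Act: registry.lodge[k: fludru; v: truse]
Obs: nil
Act: reckoner.negate[]
Obs: 1596/737
Act: kalendar.lastday[]
Obs: 2063-04-30
Act: registry.lookup[k: ste]
Obs: -1596/737

Answer: {fludru=truse, ste=-1596/737}


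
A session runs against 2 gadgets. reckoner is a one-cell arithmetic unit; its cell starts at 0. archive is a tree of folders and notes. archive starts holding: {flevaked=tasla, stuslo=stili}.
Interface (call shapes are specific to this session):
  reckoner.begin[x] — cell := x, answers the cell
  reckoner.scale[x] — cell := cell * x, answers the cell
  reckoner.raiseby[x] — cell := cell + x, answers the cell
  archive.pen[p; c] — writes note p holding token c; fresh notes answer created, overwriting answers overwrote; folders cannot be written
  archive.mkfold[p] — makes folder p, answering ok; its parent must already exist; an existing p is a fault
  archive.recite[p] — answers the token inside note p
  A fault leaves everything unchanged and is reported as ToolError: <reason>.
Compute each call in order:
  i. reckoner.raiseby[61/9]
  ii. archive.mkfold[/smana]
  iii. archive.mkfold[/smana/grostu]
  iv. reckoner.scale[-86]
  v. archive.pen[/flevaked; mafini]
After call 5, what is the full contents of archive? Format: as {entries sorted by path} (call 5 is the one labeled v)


;; 1. reckoner.raiseby(x='61/9') => 61/9
;; 2. archive.mkfold(p='/smana') => ok
;; 3. archive.mkfold(p='/smana/grostu') => ok
;; 4. reckoner.scale(x='-86') => -5246/9
;; 5. archive.pen(p='/flevaked', c='mafini') => overwrote

Answer: {flevaked=mafini, smana/, smana/grostu/, stuslo=stili}


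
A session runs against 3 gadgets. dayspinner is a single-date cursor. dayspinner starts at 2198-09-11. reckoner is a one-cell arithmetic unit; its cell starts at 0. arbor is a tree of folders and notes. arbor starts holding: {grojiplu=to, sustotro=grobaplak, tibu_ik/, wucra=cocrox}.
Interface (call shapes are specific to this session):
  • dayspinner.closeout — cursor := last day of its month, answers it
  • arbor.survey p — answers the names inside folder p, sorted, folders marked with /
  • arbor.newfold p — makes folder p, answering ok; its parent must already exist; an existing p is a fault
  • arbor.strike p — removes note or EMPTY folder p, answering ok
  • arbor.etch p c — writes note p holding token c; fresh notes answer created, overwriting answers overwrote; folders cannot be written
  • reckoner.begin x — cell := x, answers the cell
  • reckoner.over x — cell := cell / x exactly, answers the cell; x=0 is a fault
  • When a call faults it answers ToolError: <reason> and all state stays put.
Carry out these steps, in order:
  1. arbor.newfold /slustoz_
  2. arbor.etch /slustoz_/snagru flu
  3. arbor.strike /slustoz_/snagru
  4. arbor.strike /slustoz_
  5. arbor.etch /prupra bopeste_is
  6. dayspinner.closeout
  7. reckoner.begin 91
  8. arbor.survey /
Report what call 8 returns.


Answer: [grojiplu, prupra, sustotro, tibu_ik/, wucra]

Derivation:
~$ arbor.newfold /slustoz_
= ok
~$ arbor.etch /slustoz_/snagru flu
= created
~$ arbor.strike /slustoz_/snagru
= ok
~$ arbor.strike /slustoz_
= ok
~$ arbor.etch /prupra bopeste_is
= created
~$ dayspinner.closeout
= 2198-09-30
~$ reckoner.begin 91
= 91
~$ arbor.survey /
= [grojiplu, prupra, sustotro, tibu_ik/, wucra]


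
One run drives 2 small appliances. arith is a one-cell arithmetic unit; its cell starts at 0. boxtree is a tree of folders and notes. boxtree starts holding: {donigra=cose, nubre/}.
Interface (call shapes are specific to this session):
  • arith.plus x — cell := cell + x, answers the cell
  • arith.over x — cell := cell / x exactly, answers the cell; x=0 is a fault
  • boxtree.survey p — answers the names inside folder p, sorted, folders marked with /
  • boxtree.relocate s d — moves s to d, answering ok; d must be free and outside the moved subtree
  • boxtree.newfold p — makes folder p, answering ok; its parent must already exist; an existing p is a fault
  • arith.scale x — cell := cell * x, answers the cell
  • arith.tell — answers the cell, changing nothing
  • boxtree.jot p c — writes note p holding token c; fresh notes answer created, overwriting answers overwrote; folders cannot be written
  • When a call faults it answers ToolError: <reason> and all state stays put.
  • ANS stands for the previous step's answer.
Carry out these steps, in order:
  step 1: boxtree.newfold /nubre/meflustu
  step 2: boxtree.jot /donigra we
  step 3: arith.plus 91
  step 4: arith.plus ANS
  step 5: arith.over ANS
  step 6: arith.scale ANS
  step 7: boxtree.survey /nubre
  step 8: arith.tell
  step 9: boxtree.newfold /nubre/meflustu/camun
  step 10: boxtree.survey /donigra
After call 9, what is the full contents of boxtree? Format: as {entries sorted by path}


Answer: {donigra=we, nubre/, nubre/meflustu/, nubre/meflustu/camun/}

Derivation:
% boxtree.newfold p=/nubre/meflustu
[out] ok
% boxtree.jot p=/donigra c=we
[out] overwrote
% arith.plus x=91
[out] 91
% arith.plus x=ANS
[out] 182
% arith.over x=ANS
[out] 1
% arith.scale x=ANS
[out] 1
% boxtree.survey p=/nubre
[out] [meflustu/]
% arith.tell
[out] 1
% boxtree.newfold p=/nubre/meflustu/camun
[out] ok
% boxtree.survey p=/donigra
[out] ToolError: not a directory


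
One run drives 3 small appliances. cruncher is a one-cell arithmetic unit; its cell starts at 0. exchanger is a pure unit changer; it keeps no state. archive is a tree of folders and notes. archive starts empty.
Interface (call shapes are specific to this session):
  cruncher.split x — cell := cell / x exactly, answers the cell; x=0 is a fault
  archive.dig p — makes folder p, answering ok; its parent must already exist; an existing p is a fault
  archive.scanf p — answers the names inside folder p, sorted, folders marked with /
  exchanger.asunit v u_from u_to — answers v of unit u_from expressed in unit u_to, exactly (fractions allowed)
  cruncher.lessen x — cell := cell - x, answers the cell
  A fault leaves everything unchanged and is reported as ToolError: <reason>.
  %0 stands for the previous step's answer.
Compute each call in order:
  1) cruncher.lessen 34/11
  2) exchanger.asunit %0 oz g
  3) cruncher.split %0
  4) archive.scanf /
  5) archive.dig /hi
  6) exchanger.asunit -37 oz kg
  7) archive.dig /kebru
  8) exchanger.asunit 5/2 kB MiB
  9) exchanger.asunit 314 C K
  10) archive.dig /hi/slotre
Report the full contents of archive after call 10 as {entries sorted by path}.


Answer: {hi/, hi/slotre/, kebru/}

Derivation:
Invoking cruncher.lessen using x→34/11, — result: -34/11.
I run exchanger.asunit using v→%0, u_from→oz, u_to→g: -70100639/800000.
I use cruncher.split using x→%0, and get 1600000/45359237.
I call archive.scanf using p→/, → [].
Using archive.dig using p→/hi, yielding ok.
I call exchanger.asunit using v→-37, u_from→oz, u_to→kg: -1678291769/1600000000.
Then archive.dig using p→/kebru, and get ok.
Next I call exchanger.asunit using v→5/2, u_from→kB, u_to→MiB: 625/262144.
Then exchanger.asunit using v→314, u_from→C, u_to→K, yielding 11743/20.
Next I call archive.dig using p→/hi/slotre, giving ok.


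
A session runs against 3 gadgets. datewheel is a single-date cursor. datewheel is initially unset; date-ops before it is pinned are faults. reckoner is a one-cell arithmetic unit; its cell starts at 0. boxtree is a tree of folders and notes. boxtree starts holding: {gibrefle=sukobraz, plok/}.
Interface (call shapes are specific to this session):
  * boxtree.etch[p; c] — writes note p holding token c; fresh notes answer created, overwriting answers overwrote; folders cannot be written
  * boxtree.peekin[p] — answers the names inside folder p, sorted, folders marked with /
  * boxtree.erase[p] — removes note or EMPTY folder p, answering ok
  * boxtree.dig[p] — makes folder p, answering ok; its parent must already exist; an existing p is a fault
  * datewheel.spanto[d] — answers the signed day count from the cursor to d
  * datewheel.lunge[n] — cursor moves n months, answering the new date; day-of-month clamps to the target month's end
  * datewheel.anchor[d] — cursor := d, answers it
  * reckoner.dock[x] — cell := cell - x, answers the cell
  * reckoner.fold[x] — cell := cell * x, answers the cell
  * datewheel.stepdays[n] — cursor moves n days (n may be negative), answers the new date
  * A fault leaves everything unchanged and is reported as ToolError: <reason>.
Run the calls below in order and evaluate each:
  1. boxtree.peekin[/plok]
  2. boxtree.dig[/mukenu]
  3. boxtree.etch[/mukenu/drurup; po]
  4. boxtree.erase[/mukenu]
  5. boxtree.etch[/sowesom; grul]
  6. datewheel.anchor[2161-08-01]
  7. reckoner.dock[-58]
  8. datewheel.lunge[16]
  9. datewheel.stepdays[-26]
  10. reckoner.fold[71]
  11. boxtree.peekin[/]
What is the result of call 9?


Answer: 2162-11-05

Derivation:
Now I run boxtree.peekin using p→/plok, and get [].
Invoking boxtree.dig using p→/mukenu, and get ok.
I run boxtree.etch using p→/mukenu/drurup, c→po, and see created.
I run boxtree.erase using p→/mukenu, which returns ToolError: not empty.
Now I run boxtree.etch using p→/sowesom, c→grul, giving created.
Next I call datewheel.anchor using d→2161-08-01: 2161-08-01.
I call reckoner.dock using x→-58, giving 58.
Now I run datewheel.lunge using n→16, which returns 2162-12-01.
I try datewheel.stepdays using n→-26, → 2162-11-05.
I call reckoner.fold using x→71, yielding 4118.
I invoke boxtree.peekin using p→/, giving [gibrefle, mukenu/, plok/, sowesom].


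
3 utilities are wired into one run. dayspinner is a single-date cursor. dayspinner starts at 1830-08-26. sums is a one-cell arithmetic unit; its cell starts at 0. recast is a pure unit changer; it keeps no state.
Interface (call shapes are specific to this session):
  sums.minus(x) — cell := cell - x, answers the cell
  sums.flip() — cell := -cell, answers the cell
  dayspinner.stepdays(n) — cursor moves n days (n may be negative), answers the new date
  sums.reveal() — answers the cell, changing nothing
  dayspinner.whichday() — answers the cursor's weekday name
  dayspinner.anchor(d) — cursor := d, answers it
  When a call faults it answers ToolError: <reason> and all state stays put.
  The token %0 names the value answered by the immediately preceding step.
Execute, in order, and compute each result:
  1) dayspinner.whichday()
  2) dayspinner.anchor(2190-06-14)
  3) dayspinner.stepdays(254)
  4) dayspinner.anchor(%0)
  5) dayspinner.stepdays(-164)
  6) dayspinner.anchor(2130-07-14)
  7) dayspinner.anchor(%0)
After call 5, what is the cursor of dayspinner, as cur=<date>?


! whichday() == Thursday
! anchor(2190-06-14) == 2190-06-14
! stepdays(254) == 2191-02-23
! anchor(%0) == 2191-02-23
! stepdays(-164) == 2190-09-12
! anchor(2130-07-14) == 2130-07-14
! anchor(%0) == 2130-07-14

Answer: cur=2190-09-12


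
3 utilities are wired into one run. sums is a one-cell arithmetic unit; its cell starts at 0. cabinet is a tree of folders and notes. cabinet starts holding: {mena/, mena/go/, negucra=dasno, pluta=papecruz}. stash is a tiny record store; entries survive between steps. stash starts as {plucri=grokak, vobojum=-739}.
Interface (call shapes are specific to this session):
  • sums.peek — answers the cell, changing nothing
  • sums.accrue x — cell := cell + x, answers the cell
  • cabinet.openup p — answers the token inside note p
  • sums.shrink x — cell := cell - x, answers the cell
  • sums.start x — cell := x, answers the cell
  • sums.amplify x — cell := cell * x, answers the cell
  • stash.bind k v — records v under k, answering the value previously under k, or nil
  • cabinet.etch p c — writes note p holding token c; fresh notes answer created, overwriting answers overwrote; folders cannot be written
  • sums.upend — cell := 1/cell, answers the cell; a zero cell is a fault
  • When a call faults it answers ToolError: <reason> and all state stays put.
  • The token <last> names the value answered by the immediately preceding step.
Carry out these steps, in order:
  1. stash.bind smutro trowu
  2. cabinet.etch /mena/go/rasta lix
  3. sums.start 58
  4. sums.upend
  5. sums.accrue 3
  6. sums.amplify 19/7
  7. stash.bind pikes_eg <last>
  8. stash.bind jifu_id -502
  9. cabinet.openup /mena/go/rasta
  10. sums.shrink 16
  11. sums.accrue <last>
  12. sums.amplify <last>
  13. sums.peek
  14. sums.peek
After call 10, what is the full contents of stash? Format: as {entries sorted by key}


% stash.bind k=smutro v=trowu
[out] nil
% cabinet.etch p=/mena/go/rasta c=lix
[out] created
% sums.start x=58
[out] 58
% sums.upend
[out] 1/58
% sums.accrue x=3
[out] 175/58
% sums.amplify x=19/7
[out] 475/58
% stash.bind k=pikes_eg v=<last>
[out] nil
% stash.bind k=jifu_id v=-502
[out] nil
% cabinet.openup p=/mena/go/rasta
[out] lix
% sums.shrink x=16
[out] -453/58
% sums.accrue x=<last>
[out] -453/29
% sums.amplify x=<last>
[out] 205209/841
% sums.peek
[out] 205209/841
% sums.peek
[out] 205209/841

Answer: {jifu_id=-502, pikes_eg=475/58, plucri=grokak, smutro=trowu, vobojum=-739}


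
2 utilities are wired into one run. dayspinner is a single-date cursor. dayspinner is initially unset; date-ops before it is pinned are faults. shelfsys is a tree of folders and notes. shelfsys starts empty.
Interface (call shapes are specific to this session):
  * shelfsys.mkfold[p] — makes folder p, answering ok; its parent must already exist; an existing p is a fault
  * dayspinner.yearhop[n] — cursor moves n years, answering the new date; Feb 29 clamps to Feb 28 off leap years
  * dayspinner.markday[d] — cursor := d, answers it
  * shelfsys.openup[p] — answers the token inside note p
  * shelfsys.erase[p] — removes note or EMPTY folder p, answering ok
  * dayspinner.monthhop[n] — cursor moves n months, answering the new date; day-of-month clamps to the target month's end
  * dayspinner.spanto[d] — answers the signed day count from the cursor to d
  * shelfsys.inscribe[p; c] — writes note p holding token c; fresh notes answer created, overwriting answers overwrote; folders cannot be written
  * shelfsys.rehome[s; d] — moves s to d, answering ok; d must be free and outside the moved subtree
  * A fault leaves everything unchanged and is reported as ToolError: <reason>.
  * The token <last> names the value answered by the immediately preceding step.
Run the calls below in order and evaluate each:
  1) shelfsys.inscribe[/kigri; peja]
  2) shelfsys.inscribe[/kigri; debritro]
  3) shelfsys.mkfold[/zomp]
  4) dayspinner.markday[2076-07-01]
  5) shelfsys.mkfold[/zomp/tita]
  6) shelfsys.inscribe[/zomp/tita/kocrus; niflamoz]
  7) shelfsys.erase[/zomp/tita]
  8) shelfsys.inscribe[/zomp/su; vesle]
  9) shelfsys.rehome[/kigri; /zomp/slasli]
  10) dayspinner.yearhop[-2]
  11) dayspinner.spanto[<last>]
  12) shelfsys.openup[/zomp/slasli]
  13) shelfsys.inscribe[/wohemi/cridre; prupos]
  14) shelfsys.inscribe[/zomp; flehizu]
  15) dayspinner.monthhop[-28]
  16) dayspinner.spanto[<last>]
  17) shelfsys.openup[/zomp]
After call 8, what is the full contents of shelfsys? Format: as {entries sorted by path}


> shelfsys.inscribe p: /kigri c: peja
:: created
> shelfsys.inscribe p: /kigri c: debritro
:: overwrote
> shelfsys.mkfold p: /zomp
:: ok
> dayspinner.markday d: 2076-07-01
:: 2076-07-01
> shelfsys.mkfold p: /zomp/tita
:: ok
> shelfsys.inscribe p: /zomp/tita/kocrus c: niflamoz
:: created
> shelfsys.erase p: /zomp/tita
:: ToolError: not empty
> shelfsys.inscribe p: /zomp/su c: vesle
:: created
> shelfsys.rehome s: /kigri d: /zomp/slasli
:: ok
> dayspinner.yearhop n: -2
:: 2074-07-01
> dayspinner.spanto d: <last>
:: 0
> shelfsys.openup p: /zomp/slasli
:: debritro
> shelfsys.inscribe p: /wohemi/cridre c: prupos
:: ToolError: no parent
> shelfsys.inscribe p: /zomp c: flehizu
:: ToolError: is a directory
> dayspinner.monthhop n: -28
:: 2072-03-01
> dayspinner.spanto d: <last>
:: 0
> shelfsys.openup p: /zomp
:: ToolError: is a directory

Answer: {kigri=debritro, zomp/, zomp/su=vesle, zomp/tita/, zomp/tita/kocrus=niflamoz}


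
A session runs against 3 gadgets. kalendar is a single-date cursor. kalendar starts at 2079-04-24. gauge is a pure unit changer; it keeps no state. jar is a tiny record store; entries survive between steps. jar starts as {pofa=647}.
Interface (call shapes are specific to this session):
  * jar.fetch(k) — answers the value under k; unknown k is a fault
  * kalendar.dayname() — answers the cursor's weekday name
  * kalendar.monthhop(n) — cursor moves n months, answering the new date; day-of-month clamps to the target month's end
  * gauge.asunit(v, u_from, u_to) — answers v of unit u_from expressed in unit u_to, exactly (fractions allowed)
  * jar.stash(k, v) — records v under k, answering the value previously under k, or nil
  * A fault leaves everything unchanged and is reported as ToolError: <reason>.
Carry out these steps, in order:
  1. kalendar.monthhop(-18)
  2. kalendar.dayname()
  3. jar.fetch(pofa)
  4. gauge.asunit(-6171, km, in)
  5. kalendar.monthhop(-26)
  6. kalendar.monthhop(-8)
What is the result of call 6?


~$ kalendar.monthhop n=-18
:: 2077-10-24
~$ kalendar.dayname
:: Sunday
~$ jar.fetch k=pofa
:: 647
~$ gauge.asunit v=-6171 u_from=km u_to=in
:: -30855000000/127
~$ kalendar.monthhop n=-26
:: 2075-08-24
~$ kalendar.monthhop n=-8
:: 2074-12-24

Answer: 2074-12-24


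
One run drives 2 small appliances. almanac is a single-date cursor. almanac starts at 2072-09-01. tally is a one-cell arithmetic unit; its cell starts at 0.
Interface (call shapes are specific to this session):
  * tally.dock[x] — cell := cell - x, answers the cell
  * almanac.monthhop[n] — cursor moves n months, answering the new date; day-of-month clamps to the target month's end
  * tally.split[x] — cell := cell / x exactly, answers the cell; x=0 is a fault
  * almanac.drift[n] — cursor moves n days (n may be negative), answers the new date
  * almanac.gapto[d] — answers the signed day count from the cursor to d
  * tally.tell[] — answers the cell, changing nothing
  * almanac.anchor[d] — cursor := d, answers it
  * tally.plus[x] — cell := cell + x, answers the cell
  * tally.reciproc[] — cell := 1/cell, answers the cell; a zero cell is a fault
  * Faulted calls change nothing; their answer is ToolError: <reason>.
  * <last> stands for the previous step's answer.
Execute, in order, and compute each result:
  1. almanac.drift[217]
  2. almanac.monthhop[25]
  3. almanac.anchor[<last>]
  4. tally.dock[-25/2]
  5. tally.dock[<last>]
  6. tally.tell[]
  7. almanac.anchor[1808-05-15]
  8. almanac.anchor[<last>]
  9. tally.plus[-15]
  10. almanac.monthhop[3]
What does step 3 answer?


Using almanac.drift using n: 217, → 2073-04-06.
Next I call almanac.monthhop using n: 25, — result: 2075-05-06.
I run almanac.anchor using d: <last>, — result: 2075-05-06.
Now I run tally.dock using x: -25/2, giving 25/2.
I call tally.dock using x: <last>, and see 0.
Next I call tally.tell, yielding 0.
Invoking almanac.anchor using d: 1808-05-15: 1808-05-15.
Then almanac.anchor using d: <last>, — result: 1808-05-15.
I run tally.plus using x: -15, — result: -15.
I invoke almanac.monthhop using n: 3, yielding 1808-08-15.

Answer: 2075-05-06


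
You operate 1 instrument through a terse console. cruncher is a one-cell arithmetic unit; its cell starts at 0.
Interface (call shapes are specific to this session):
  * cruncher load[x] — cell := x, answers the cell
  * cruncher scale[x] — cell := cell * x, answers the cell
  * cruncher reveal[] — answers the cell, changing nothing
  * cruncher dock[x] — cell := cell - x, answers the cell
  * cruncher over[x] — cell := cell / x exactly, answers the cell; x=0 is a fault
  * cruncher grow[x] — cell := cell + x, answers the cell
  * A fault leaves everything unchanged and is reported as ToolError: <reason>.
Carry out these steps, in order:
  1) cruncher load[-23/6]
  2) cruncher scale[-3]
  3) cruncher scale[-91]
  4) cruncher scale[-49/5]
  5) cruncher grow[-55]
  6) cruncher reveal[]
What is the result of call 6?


% cruncher load x='-23/6'
[out] -23/6
% cruncher scale x='-3'
[out] 23/2
% cruncher scale x='-91'
[out] -2093/2
% cruncher scale x='-49/5'
[out] 102557/10
% cruncher grow x='-55'
[out] 102007/10
% cruncher reveal
[out] 102007/10

Answer: 102007/10


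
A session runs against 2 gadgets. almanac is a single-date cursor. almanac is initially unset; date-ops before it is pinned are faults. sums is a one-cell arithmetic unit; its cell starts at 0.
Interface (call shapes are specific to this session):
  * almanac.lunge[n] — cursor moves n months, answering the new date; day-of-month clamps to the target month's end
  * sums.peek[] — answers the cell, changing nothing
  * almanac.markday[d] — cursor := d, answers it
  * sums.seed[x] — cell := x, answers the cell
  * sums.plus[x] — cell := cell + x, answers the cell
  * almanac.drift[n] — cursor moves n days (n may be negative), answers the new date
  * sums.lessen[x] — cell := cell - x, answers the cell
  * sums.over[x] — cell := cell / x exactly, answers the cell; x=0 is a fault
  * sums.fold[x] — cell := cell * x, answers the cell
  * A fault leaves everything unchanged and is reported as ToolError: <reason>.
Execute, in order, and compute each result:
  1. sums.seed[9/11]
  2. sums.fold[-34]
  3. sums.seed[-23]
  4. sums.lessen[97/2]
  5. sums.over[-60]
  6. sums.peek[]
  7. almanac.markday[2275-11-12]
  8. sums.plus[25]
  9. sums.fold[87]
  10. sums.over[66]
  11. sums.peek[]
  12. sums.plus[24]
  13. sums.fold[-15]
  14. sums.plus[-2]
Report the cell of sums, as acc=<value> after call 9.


Using sums.seed with x→9/11: 9/11.
Calling sums.fold with x→-34, — result: -306/11.
I use sums.seed with x→-23, yielding -23.
Now I run sums.lessen with x→97/2, — result: -143/2.
Invoking sums.over with x→-60, and see 143/120.
I use sums.peek, yielding 143/120.
Using almanac.markday with d→2275-11-12, giving 2275-11-12.
Calling sums.plus with x→25, → 3143/120.
I run sums.fold with x→87, → 91147/40.
Using sums.over with x→66, and observe 91147/2640.
Calling sums.peek, yielding 91147/2640.
Calling sums.plus with x→24, which returns 154507/2640.
I try sums.fold with x→-15, giving -154507/176.
I use sums.plus with x→-2, — result: -154859/176.

Answer: acc=91147/40


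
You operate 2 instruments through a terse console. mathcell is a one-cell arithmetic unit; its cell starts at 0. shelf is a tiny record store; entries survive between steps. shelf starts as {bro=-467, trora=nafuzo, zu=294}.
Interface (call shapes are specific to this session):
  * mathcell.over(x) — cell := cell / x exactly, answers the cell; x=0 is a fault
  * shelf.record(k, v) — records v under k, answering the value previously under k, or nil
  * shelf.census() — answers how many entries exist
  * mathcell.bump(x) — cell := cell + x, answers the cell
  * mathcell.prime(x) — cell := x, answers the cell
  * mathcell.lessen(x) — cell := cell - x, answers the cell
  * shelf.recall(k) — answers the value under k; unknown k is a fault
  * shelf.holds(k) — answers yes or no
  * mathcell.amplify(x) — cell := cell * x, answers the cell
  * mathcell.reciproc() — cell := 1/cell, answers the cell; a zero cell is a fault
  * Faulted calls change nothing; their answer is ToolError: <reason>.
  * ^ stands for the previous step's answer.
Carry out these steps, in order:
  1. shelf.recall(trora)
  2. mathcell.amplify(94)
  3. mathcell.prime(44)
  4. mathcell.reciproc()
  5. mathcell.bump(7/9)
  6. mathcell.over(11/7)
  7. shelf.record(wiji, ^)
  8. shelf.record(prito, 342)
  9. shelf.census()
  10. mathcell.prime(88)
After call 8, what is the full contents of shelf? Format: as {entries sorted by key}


Answer: {bro=-467, prito=342, trora=nafuzo, wiji=2219/4356, zu=294}

Derivation:
==> recall(k→trora)
<== nafuzo
==> amplify(x→94)
<== 0
==> prime(x→44)
<== 44
==> reciproc()
<== 1/44
==> bump(x→7/9)
<== 317/396
==> over(x→11/7)
<== 2219/4356
==> record(k→wiji, v→^)
<== nil
==> record(k→prito, v→342)
<== nil
==> census()
<== 5
==> prime(x→88)
<== 88


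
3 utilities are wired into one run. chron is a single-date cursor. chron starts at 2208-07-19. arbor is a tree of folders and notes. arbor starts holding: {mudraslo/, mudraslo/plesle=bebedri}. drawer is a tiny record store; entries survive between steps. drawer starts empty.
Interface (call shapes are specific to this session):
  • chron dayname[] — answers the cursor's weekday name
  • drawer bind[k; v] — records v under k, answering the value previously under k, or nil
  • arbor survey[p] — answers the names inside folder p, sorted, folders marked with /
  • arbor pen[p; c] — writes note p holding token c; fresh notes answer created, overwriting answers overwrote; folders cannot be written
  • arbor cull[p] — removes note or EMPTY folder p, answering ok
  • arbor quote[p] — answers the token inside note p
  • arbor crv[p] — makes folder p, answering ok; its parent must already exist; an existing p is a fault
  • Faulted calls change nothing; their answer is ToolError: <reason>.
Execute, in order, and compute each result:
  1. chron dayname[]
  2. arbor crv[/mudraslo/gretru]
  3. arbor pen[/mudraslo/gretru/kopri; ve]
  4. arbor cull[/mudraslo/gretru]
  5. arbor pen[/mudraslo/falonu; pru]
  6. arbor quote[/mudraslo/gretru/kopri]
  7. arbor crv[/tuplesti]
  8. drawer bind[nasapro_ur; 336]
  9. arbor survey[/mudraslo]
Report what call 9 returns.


Answer: [falonu, gretru/, plesle]

Derivation:
I call chron dayname, yielding Tuesday.
I run arbor crv with p: /mudraslo/gretru, — result: ok.
I run arbor pen with p: /mudraslo/gretru/kopri, c: ve: created.
I run arbor cull with p: /mudraslo/gretru, and observe ToolError: not empty.
Next I call arbor pen with p: /mudraslo/falonu, c: pru: created.
Then arbor quote with p: /mudraslo/gretru/kopri, — result: ve.
Using arbor crv with p: /tuplesti, → ok.
I try drawer bind with k: nasapro_ur, v: 336, and see nil.
I use arbor survey with p: /mudraslo, yielding [falonu, gretru/, plesle].


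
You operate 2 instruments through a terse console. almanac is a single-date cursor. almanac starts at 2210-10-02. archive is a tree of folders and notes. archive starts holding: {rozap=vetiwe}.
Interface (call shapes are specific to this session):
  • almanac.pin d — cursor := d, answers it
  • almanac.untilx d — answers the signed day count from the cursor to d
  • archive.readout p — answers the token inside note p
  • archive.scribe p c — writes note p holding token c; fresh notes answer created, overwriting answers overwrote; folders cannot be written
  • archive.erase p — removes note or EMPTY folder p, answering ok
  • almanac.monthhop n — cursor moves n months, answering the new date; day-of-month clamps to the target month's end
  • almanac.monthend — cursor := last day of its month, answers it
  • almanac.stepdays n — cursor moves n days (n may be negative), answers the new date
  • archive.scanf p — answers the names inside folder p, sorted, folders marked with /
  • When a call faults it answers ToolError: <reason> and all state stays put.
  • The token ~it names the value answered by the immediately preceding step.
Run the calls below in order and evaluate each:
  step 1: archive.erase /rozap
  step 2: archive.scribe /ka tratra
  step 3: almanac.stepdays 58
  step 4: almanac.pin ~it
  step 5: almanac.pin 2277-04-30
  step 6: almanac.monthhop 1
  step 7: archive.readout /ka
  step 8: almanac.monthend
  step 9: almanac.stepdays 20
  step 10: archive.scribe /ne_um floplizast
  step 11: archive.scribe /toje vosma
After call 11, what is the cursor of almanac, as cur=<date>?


Answer: cur=2277-06-20

Derivation:
[in] erase p=/rozap
= ok
[in] scribe p=/ka c=tratra
= created
[in] stepdays n=58
= 2210-11-29
[in] pin d=~it
= 2210-11-29
[in] pin d=2277-04-30
= 2277-04-30
[in] monthhop n=1
= 2277-05-30
[in] readout p=/ka
= tratra
[in] monthend
= 2277-05-31
[in] stepdays n=20
= 2277-06-20
[in] scribe p=/ne_um c=floplizast
= created
[in] scribe p=/toje c=vosma
= created


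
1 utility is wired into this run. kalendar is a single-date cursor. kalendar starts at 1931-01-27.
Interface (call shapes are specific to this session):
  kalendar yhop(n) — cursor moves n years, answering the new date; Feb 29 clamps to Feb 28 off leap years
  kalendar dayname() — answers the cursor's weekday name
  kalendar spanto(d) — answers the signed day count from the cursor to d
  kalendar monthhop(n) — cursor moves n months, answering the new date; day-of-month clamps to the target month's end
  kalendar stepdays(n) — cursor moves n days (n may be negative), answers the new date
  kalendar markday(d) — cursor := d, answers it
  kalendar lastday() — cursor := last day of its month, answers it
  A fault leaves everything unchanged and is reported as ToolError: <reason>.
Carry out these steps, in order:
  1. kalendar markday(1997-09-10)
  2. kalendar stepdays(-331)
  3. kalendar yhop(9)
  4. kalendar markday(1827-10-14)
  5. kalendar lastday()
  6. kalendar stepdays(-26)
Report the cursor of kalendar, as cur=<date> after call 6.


Answer: cur=1827-10-05

Derivation:
-- 1. kalendar markday(d='1997-09-10') : 1997-09-10
-- 2. kalendar stepdays(n='-331') : 1996-10-14
-- 3. kalendar yhop(n='9') : 2005-10-14
-- 4. kalendar markday(d='1827-10-14') : 1827-10-14
-- 5. kalendar lastday() : 1827-10-31
-- 6. kalendar stepdays(n='-26') : 1827-10-05


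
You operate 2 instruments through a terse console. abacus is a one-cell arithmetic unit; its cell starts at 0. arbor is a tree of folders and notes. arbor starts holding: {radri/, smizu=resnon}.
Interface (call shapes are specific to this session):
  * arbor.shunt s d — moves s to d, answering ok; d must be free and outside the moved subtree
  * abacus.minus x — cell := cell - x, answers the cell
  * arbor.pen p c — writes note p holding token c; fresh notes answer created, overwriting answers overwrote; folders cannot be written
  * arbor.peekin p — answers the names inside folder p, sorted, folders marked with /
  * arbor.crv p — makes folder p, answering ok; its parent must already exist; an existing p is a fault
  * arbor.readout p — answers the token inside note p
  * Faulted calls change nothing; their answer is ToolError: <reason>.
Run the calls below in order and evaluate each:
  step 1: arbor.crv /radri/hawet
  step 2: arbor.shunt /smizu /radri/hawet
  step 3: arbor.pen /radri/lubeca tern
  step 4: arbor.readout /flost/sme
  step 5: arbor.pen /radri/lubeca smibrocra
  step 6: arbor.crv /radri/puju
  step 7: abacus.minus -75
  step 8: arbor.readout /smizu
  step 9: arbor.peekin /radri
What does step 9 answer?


Do: arbor.crv[/radri/hawet]
See: ok
Do: arbor.shunt[/smizu; /radri/hawet]
See: ToolError: exists
Do: arbor.pen[/radri/lubeca; tern]
See: created
Do: arbor.readout[/flost/sme]
See: ToolError: not found
Do: arbor.pen[/radri/lubeca; smibrocra]
See: overwrote
Do: arbor.crv[/radri/puju]
See: ok
Do: abacus.minus[-75]
See: 75
Do: arbor.readout[/smizu]
See: resnon
Do: arbor.peekin[/radri]
See: [hawet/, lubeca, puju/]

Answer: [hawet/, lubeca, puju/]


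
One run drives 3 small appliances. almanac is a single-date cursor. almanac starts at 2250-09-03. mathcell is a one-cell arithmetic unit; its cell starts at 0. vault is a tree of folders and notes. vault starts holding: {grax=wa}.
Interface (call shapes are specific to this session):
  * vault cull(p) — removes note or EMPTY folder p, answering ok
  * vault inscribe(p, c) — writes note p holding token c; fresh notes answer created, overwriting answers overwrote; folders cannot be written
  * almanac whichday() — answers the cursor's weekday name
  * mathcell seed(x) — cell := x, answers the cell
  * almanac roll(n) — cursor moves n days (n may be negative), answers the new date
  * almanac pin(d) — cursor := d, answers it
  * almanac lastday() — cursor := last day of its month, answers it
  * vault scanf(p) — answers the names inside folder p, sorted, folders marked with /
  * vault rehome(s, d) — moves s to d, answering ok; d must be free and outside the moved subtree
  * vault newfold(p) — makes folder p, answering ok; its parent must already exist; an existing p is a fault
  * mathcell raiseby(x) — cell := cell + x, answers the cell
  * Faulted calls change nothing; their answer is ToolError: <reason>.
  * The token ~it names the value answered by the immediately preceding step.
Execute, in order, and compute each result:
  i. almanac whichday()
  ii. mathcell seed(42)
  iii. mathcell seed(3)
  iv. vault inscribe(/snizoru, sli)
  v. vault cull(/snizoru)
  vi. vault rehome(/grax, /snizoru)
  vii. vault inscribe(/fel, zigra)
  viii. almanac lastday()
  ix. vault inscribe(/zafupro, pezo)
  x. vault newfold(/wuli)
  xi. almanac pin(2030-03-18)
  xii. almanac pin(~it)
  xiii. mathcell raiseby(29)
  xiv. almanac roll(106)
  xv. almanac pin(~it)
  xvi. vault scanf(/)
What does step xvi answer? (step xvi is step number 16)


CALL almanac whichday[]
RET  Tuesday
CALL mathcell seed[x='42']
RET  42
CALL mathcell seed[x='3']
RET  3
CALL vault inscribe[p='/snizoru'; c='sli']
RET  created
CALL vault cull[p='/snizoru']
RET  ok
CALL vault rehome[s='/grax'; d='/snizoru']
RET  ok
CALL vault inscribe[p='/fel'; c='zigra']
RET  created
CALL almanac lastday[]
RET  2250-09-30
CALL vault inscribe[p='/zafupro'; c='pezo']
RET  created
CALL vault newfold[p='/wuli']
RET  ok
CALL almanac pin[d='2030-03-18']
RET  2030-03-18
CALL almanac pin[d='~it']
RET  2030-03-18
CALL mathcell raiseby[x='29']
RET  32
CALL almanac roll[n='106']
RET  2030-07-02
CALL almanac pin[d='~it']
RET  2030-07-02
CALL vault scanf[p='/']
RET  [fel, snizoru, wuli/, zafupro]

Answer: [fel, snizoru, wuli/, zafupro]


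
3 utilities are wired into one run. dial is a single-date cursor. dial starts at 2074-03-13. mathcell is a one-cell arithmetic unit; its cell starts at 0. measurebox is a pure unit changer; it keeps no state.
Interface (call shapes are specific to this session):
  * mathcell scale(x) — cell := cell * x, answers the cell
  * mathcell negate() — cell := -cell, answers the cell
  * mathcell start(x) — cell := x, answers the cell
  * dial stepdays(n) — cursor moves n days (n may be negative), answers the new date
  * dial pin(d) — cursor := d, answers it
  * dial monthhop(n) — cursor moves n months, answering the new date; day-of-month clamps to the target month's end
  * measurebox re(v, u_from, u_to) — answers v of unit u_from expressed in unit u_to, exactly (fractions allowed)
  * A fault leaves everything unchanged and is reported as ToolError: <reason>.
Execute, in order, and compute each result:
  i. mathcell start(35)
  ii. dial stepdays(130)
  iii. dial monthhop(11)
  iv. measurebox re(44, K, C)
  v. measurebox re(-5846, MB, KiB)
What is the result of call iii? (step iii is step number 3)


Answer: 2075-06-21

Derivation:
Do: mathcell start[35]
See: 35
Do: dial stepdays[130]
See: 2074-07-21
Do: dial monthhop[11]
See: 2075-06-21
Do: measurebox re[44; K; C]
See: -4583/20
Do: measurebox re[-5846; MB; KiB]
See: -45671875/8


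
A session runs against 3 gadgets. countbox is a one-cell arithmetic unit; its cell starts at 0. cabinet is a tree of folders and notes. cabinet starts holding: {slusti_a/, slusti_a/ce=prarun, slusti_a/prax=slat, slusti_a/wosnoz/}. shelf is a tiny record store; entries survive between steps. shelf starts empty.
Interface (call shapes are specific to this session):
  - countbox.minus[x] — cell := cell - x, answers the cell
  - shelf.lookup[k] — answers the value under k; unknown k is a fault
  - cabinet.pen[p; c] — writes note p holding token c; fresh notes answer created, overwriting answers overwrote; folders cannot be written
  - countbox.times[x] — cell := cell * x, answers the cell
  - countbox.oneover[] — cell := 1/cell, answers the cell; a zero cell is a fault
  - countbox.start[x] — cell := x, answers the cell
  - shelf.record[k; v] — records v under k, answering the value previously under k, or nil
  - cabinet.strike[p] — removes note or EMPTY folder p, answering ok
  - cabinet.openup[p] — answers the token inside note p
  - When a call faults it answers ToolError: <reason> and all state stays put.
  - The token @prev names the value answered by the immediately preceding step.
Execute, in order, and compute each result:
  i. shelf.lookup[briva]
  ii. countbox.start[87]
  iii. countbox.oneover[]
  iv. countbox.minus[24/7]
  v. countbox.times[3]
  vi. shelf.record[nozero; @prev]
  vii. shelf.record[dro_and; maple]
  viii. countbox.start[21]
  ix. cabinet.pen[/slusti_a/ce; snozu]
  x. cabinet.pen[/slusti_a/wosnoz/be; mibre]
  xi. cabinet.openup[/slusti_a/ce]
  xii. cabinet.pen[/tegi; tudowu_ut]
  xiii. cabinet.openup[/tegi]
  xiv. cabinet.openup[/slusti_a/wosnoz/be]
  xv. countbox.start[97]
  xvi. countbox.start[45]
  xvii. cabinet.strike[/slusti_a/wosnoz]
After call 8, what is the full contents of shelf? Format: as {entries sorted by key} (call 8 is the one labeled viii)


Do: lookup[k: briva]
See: ToolError: no such key briva
Do: start[x: 87]
See: 87
Do: oneover[]
See: 1/87
Do: minus[x: 24/7]
See: -2081/609
Do: times[x: 3]
See: -2081/203
Do: record[k: nozero; v: @prev]
See: nil
Do: record[k: dro_and; v: maple]
See: nil
Do: start[x: 21]
See: 21
Do: pen[p: /slusti_a/ce; c: snozu]
See: overwrote
Do: pen[p: /slusti_a/wosnoz/be; c: mibre]
See: created
Do: openup[p: /slusti_a/ce]
See: snozu
Do: pen[p: /tegi; c: tudowu_ut]
See: created
Do: openup[p: /tegi]
See: tudowu_ut
Do: openup[p: /slusti_a/wosnoz/be]
See: mibre
Do: start[x: 97]
See: 97
Do: start[x: 45]
See: 45
Do: strike[p: /slusti_a/wosnoz]
See: ToolError: not empty

Answer: {dro_and=maple, nozero=-2081/203}
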